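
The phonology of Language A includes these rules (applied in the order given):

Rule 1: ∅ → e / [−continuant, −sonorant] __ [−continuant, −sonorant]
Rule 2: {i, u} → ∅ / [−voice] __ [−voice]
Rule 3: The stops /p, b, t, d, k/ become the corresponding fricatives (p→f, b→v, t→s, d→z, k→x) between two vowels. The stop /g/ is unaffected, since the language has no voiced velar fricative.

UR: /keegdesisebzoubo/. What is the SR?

Rule 1 (stop-cluster e-epenthesis): /g/ and /d/ form a stop–stop cluster, so [e] is inserted between them. /keegdesisebzoubo/ → keegedesisebzoubo.
Rule 2 (high vowel syncope): /i/ is a high vowel flanked by voiceless consonants /s/ and /s/, so it deletes. /keegedesisebzoubo/ → keegedessebzoubo.
Rule 3 (intervocalic spirantization): /d/ is a stop between vowels /e/ and /e/, so it spirantizes to the fricative [z]. /b/ is a stop between vowels /u/ and /o/, so it spirantizes to the fricative [v]. /keegedessebzoubo/ → keegezessebzouvo.

keegezessebzouvo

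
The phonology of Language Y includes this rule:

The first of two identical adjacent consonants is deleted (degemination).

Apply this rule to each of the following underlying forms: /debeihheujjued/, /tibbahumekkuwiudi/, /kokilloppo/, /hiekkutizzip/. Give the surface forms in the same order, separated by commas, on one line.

/debeihheujjued/: /hh/ is a geminate; the first /h/ deletes. /jj/ is a geminate; the first /j/ deletes. → [debeiheujued].
/tibbahumekkuwiudi/: /bb/ is a geminate; the first /b/ deletes. /kk/ is a geminate; the first /k/ deletes. → [tibahumekuwiudi].
/kokilloppo/: /ll/ is a geminate; the first /l/ deletes. /pp/ is a geminate; the first /p/ deletes. → [kokilopo].
/hiekkutizzip/: /kk/ is a geminate; the first /k/ deletes. /zz/ is a geminate; the first /z/ deletes. → [hiekutizip].

debeiheujued, tibahumekuwiudi, kokilopo, hiekutizip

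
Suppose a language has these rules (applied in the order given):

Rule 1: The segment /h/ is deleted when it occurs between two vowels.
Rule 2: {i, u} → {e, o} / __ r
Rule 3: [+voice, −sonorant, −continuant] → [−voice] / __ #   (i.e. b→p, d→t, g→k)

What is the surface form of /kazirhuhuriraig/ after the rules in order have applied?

Rule 1 (intervocalic h-deletion): /h/ occurs between vowels /u/ and /u/, so it deletes. /kazirhuhuriraig/ → kazirhuuriraig.
Rule 2 (pre-rhotic lowering): /i/ is a high vowel immediately before /r/, so it lowers to [e]. /u/ is a high vowel immediately before /r/, so it lowers to [o]. /i/ is a high vowel immediately before /r/, so it lowers to [e]. /kazirhuuriraig/ → kazerhuoreraig.
Rule 3 (final devoicing): /g/ is a voiced stop in word-final position, so it devoices to [k]. /kazerhuoreraig/ → kazerhuoreraik.

kazerhuoreraik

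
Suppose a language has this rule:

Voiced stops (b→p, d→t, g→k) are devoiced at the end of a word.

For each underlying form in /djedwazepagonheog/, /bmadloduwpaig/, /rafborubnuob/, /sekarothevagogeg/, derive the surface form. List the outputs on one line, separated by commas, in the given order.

djedwazepagonheok, bmadloduwpaik, rafborubnuop, sekarothevagogek

/djedwazepagonheog/: /g/ is a voiced stop in word-final position, so it devoices to [k]. → [djedwazepagonheok].
/bmadloduwpaig/: /g/ is a voiced stop in word-final position, so it devoices to [k]. → [bmadloduwpaik].
/rafborubnuob/: /b/ is a voiced stop in word-final position, so it devoices to [p]. → [rafborubnuop].
/sekarothevagogeg/: /g/ is a voiced stop in word-final position, so it devoices to [k]. → [sekarothevagogek].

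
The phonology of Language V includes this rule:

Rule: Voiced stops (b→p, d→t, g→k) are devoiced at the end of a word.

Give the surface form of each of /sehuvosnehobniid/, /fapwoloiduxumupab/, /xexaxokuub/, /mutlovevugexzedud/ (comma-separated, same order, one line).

sehuvosnehobniit, fapwoloiduxumupap, xexaxokuup, mutlovevugexzedut

/sehuvosnehobniid/: /d/ is a voiced stop in word-final position, so it devoices to [t]. → [sehuvosnehobniit].
/fapwoloiduxumupab/: /b/ is a voiced stop in word-final position, so it devoices to [p]. → [fapwoloiduxumupap].
/xexaxokuub/: /b/ is a voiced stop in word-final position, so it devoices to [p]. → [xexaxokuup].
/mutlovevugexzedud/: /d/ is a voiced stop in word-final position, so it devoices to [t]. → [mutlovevugexzedut].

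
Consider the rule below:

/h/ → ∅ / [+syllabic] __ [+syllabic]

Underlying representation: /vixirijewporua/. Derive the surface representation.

vixirijewporua

No segment of /vixirijewporua/ meets the structural description of the rule, so the form surfaces unchanged.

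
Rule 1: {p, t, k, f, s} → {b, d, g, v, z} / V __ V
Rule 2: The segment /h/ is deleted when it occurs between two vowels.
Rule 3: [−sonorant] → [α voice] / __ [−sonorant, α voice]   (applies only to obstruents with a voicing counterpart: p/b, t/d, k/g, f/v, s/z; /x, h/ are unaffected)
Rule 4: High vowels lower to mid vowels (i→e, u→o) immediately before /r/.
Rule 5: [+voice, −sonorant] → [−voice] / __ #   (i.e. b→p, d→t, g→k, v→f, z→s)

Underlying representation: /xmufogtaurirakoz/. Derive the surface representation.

Rule 1 (intervocalic voicing): /f/ is a voiceless obstruent between vowels /u/ and /o/, so it voices to [v]. /k/ is a voiceless obstruent between vowels /a/ and /o/, so it voices to [g]. /xmufogtaurirakoz/ → xmuvogtauriragoz.
Rule 2 (intervocalic h-deletion): no segment meets the environment; /xmuvogtauriragoz/ is unchanged.
Rule 3 (regressive voicing assimilation): /g/ precedes the voiceless obstruent /t/, so it devoices to [k] by assimilation. /xmuvogtauriragoz/ → xmuvoktauriragoz.
Rule 4 (pre-rhotic lowering): /u/ is a high vowel immediately before /r/, so it lowers to [o]. /i/ is a high vowel immediately before /r/, so it lowers to [e]. /xmuvoktauriragoz/ → xmuvoktaoreragoz.
Rule 5 (final devoicing): /z/ is a voiced obstruent in word-final position, so it devoices to [s]. /xmuvoktaoreragoz/ → xmuvoktaoreragos.

xmuvoktaoreragos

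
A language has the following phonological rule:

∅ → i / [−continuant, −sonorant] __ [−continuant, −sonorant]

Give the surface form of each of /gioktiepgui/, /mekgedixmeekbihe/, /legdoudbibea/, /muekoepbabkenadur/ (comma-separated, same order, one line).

/gioktiepgui/: /k/ and /t/ form a stop–stop cluster, so [i] is inserted between them. /p/ and /g/ form a stop–stop cluster, so [i] is inserted between them. → [giokitiepigui].
/mekgedixmeekbihe/: /k/ and /g/ form a stop–stop cluster, so [i] is inserted between them. /k/ and /b/ form a stop–stop cluster, so [i] is inserted between them. → [mekigedixmeekibihe].
/legdoudbibea/: /g/ and /d/ form a stop–stop cluster, so [i] is inserted between them. /d/ and /b/ form a stop–stop cluster, so [i] is inserted between them. → [legidoudibibea].
/muekoepbabkenadur/: /p/ and /b/ form a stop–stop cluster, so [i] is inserted between them. /b/ and /k/ form a stop–stop cluster, so [i] is inserted between them. → [muekoepibabikenadur].

giokitiepigui, mekigedixmeekibihe, legidoudibibea, muekoepibabikenadur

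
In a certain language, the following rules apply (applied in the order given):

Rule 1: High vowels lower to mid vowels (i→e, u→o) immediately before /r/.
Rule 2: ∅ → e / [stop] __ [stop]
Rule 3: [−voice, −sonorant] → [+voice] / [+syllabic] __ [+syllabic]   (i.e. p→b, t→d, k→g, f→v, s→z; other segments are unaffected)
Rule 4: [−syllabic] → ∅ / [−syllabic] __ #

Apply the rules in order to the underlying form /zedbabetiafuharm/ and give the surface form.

zedebabediavuhar

Rule 1 (pre-rhotic lowering): no segment meets the environment; /zedbabetiafuharm/ is unchanged.
Rule 2 (stop-cluster e-epenthesis): /d/ and /b/ form a stop–stop cluster, so [e] is inserted between them. /zedbabetiafuharm/ → zedebabetiafuharm.
Rule 3 (intervocalic voicing): /t/ is a voiceless obstruent between vowels /e/ and /i/, so it voices to [d]. /f/ is a voiceless obstruent between vowels /a/ and /u/, so it voices to [v]. /zedebabetiafuharm/ → zedebabediavuharm.
Rule 4 (final cluster simplification): /m/ is the second consonant of a word-final cluster /rm/, so it deletes. /zedebabediavuharm/ → zedebabediavuhar.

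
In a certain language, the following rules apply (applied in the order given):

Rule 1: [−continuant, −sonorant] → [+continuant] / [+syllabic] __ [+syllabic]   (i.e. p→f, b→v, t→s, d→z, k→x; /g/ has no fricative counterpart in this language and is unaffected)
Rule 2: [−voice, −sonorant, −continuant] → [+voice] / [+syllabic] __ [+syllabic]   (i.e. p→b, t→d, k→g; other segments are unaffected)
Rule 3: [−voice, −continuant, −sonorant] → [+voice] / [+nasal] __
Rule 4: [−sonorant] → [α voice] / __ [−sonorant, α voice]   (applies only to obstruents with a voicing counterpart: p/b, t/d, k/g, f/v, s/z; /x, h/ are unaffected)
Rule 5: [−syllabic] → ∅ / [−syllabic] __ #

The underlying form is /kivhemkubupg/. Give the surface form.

Rule 1 (intervocalic spirantization): /b/ is a stop between vowels /u/ and /u/, so it spirantizes to the fricative [v]. /kivhemkubupg/ → kivhemkuvupg.
Rule 2 (intervocalic voicing): no segment meets the environment; /kivhemkuvupg/ is unchanged.
Rule 3 (post-nasal voicing): /k/ is a voiceless stop immediately after the nasal /m/, so it voices to [g]. /kivhemkuvupg/ → kivhemguvupg.
Rule 4 (regressive voicing assimilation): /v/ precedes the voiceless obstruent /h/, so it devoices to [f] by assimilation. /p/ precedes the voiced obstruent /g/, so it voices to [b] by assimilation. /kivhemguvupg/ → kifhemguvubg.
Rule 5 (final cluster simplification): /g/ is the second consonant of a word-final cluster /bg/, so it deletes. /kifhemguvubg/ → kifhemguvub.

kifhemguvub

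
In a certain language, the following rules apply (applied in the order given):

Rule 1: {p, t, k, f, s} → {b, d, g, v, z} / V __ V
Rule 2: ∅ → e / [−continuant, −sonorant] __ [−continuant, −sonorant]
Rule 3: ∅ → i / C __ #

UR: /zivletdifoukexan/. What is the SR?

Rule 1 (intervocalic voicing): /f/ is a voiceless obstruent between vowels /i/ and /o/, so it voices to [v]. /k/ is a voiceless obstruent between vowels /u/ and /e/, so it voices to [g]. /zivletdifoukexan/ → zivletdivougexan.
Rule 2 (stop-cluster e-epenthesis): /t/ and /d/ form a stop–stop cluster, so [e] is inserted between them. /zivletdivougexan/ → zivletedivougexan.
Rule 3 (final i-epenthesis): the form ends in the consonant /n/, so [i] is inserted word-finally. /zivletedivougexan/ → zivletedivougexani.

zivletedivougexani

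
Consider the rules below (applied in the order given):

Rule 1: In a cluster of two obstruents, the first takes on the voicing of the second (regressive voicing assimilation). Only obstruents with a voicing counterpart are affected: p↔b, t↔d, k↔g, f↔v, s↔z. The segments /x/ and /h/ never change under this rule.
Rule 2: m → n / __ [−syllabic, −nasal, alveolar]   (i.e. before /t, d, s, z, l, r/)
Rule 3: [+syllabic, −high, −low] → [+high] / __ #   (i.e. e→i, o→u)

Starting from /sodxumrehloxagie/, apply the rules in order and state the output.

sotxunrehloxagii

Rule 1 (regressive voicing assimilation): /d/ precedes the voiceless obstruent /x/, so it devoices to [t] by assimilation. /sodxumrehloxagie/ → sotxumrehloxagie.
Rule 2 (nasal place assimilation): /m/ precedes the alveolar consonant /r/, so it assimilates in place to [n]. /sotxumrehloxagie/ → sotxunrehloxagie.
Rule 3 (final vowel raising): /e/ is a mid vowel in word-final position, so it raises to [i]. /sotxunrehloxagie/ → sotxunrehloxagii.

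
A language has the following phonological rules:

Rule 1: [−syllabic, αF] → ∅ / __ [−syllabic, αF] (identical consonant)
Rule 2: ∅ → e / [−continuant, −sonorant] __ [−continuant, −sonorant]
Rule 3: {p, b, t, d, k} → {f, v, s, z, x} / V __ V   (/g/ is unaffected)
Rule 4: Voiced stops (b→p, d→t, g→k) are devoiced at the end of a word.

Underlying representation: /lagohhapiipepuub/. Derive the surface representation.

Rule 1 (degemination): /hh/ is a geminate; the first /h/ deletes. /lagohhapiipepuub/ → lagohapiipepuub.
Rule 2 (stop-cluster e-epenthesis): no segment meets the environment; /lagohapiipepuub/ is unchanged.
Rule 3 (intervocalic spirantization): /p/ is a stop between vowels /a/ and /i/, so it spirantizes to the fricative [f]. /p/ is a stop between vowels /i/ and /e/, so it spirantizes to the fricative [f]. /p/ is a stop between vowels /e/ and /u/, so it spirantizes to the fricative [f]. /lagohapiipepuub/ → lagohafiifefuub.
Rule 4 (final devoicing): /b/ is a voiced stop in word-final position, so it devoices to [p]. /lagohafiifefuub/ → lagohafiifefuup.

lagohafiifefuup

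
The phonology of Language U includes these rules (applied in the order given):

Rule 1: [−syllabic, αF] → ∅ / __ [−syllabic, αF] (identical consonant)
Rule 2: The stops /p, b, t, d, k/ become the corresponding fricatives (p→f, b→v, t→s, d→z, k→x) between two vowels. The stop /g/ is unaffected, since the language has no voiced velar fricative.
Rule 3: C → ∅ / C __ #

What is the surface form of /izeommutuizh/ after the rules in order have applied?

izeomusuiz

Rule 1 (degemination): /mm/ is a geminate; the first /m/ deletes. /izeommutuizh/ → izeomutuizh.
Rule 2 (intervocalic spirantization): /t/ is a stop between vowels /u/ and /u/, so it spirantizes to the fricative [s]. /izeomutuizh/ → izeomusuizh.
Rule 3 (final cluster simplification): /h/ is the second consonant of a word-final cluster /zh/, so it deletes. /izeomusuizh/ → izeomusuiz.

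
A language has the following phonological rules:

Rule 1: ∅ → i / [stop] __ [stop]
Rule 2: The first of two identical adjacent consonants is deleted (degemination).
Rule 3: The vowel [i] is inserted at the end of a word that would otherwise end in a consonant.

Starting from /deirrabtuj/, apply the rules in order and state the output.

deirabituji

Rule 1 (stop-cluster i-epenthesis): /b/ and /t/ form a stop–stop cluster, so [i] is inserted between them. /deirrabtuj/ → deirrabituj.
Rule 2 (degemination): /rr/ is a geminate; the first /r/ deletes. /deirrabituj/ → deirabituj.
Rule 3 (final i-epenthesis): the form ends in the consonant /j/, so [i] is inserted word-finally. /deirabituj/ → deirabituji.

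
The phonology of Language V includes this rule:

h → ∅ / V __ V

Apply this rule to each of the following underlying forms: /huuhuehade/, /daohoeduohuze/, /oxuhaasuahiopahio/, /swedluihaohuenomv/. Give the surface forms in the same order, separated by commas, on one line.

/huuhuehade/: /h/ occurs between vowels /u/ and /u/, so it deletes. /h/ occurs between vowels /e/ and /a/, so it deletes. → [huuueade].
/daohoeduohuze/: /h/ occurs between vowels /o/ and /o/, so it deletes. /h/ occurs between vowels /o/ and /u/, so it deletes. → [daooeduouze].
/oxuhaasuahiopahio/: /h/ occurs between vowels /u/ and /a/, so it deletes. /h/ occurs between vowels /a/ and /i/, so it deletes. /h/ occurs between vowels /a/ and /i/, so it deletes. → [oxuaasuaiopaio].
/swedluihaohuenomv/: /h/ occurs between vowels /i/ and /a/, so it deletes. /h/ occurs between vowels /o/ and /u/, so it deletes. → [swedluiaouenomv].

huuueade, daooeduouze, oxuaasuaiopaio, swedluiaouenomv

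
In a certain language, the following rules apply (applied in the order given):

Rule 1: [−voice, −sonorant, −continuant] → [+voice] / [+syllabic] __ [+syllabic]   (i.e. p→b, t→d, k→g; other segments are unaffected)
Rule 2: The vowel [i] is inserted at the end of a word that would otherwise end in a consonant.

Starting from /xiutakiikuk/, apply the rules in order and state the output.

xiudagiiguki

Rule 1 (intervocalic voicing): /t/ is a voiceless stop between vowels /u/ and /a/, so it voices to [d]. /k/ is a voiceless stop between vowels /a/ and /i/, so it voices to [g]. /k/ is a voiceless stop between vowels /i/ and /u/, so it voices to [g]. /xiutakiikuk/ → xiudagiiguk.
Rule 2 (final i-epenthesis): the form ends in the consonant /k/, so [i] is inserted word-finally. /xiudagiiguk/ → xiudagiiguki.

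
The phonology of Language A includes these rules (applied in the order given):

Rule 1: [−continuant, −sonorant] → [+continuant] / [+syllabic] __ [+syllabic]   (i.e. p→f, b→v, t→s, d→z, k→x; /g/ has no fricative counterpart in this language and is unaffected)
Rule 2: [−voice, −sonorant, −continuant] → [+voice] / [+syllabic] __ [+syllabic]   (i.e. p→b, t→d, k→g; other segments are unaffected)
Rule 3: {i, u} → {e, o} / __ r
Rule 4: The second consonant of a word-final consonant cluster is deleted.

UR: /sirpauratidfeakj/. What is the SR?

serpaorasidfeak

Rule 1 (intervocalic spirantization): /t/ is a stop between vowels /a/ and /i/, so it spirantizes to the fricative [s]. /sirpauratidfeakj/ → sirpaurasidfeakj.
Rule 2 (intervocalic voicing): no segment meets the environment; /sirpaurasidfeakj/ is unchanged.
Rule 3 (pre-rhotic lowering): /i/ is a high vowel immediately before /r/, so it lowers to [e]. /u/ is a high vowel immediately before /r/, so it lowers to [o]. /sirpaurasidfeakj/ → serpaorasidfeakj.
Rule 4 (final cluster simplification): /j/ is the second consonant of a word-final cluster /kj/, so it deletes. /serpaorasidfeakj/ → serpaorasidfeak.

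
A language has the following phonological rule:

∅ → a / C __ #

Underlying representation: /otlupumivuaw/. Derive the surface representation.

otlupumivuawa

the form ends in the consonant /w/, so [a] is inserted word-finally.
Surface form: [otlupumivuawa].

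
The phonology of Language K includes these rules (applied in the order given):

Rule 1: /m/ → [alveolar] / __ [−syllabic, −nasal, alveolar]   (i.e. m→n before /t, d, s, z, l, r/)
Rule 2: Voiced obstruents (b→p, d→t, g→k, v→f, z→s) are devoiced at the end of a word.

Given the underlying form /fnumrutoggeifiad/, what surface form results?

fnunrutoggeifiat

Rule 1 (nasal place assimilation): /m/ precedes the alveolar consonant /r/, so it assimilates in place to [n]. /fnumrutoggeifiad/ → fnunrutoggeifiad.
Rule 2 (final devoicing): /d/ is a voiced obstruent in word-final position, so it devoices to [t]. /fnunrutoggeifiad/ → fnunrutoggeifiat.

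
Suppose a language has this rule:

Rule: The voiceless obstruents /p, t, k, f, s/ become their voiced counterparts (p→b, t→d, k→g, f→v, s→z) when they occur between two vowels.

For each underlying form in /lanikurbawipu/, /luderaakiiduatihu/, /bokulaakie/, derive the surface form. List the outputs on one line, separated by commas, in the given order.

lanigurbawibu, luderaagiiduadihu, bogulaagie

/lanikurbawipu/: /k/ is a voiceless obstruent between vowels /i/ and /u/, so it voices to [g]. /p/ is a voiceless obstruent between vowels /i/ and /u/, so it voices to [b]. → [lanigurbawibu].
/luderaakiiduatihu/: /k/ is a voiceless obstruent between vowels /a/ and /i/, so it voices to [g]. /t/ is a voiceless obstruent between vowels /a/ and /i/, so it voices to [d]. → [luderaagiiduadihu].
/bokulaakie/: /k/ is a voiceless obstruent between vowels /o/ and /u/, so it voices to [g]. /k/ is a voiceless obstruent between vowels /a/ and /i/, so it voices to [g]. → [bogulaagie].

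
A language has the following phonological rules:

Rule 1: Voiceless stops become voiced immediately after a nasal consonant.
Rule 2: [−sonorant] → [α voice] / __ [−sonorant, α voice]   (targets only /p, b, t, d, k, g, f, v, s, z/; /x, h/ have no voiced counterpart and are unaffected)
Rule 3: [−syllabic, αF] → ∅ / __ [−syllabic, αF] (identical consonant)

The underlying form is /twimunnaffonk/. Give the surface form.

Rule 1 (post-nasal voicing): /k/ is a voiceless stop immediately after the nasal /n/, so it voices to [g]. /twimunnaffonk/ → twimunnaffong.
Rule 2 (regressive voicing assimilation): no segment meets the environment; /twimunnaffong/ is unchanged.
Rule 3 (degemination): /nn/ is a geminate; the first /n/ deletes. /ff/ is a geminate; the first /f/ deletes. /twimunnaffong/ → twimunafong.

twimunafong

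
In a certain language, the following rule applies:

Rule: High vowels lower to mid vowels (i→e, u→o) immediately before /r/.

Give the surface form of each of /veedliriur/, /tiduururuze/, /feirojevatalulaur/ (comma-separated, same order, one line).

veedlerior, tiduororuze, feerojevatalulaor

/veedliriur/: /i/ is a high vowel immediately before /r/, so it lowers to [e]. /u/ is a high vowel immediately before /r/, so it lowers to [o]. → [veedlerior].
/tiduururuze/: /u/ is a high vowel immediately before /r/, so it lowers to [o]. /u/ is a high vowel immediately before /r/, so it lowers to [o]. → [tiduororuze].
/feirojevatalulaur/: /i/ is a high vowel immediately before /r/, so it lowers to [e]. /u/ is a high vowel immediately before /r/, so it lowers to [o]. → [feerojevatalulaor].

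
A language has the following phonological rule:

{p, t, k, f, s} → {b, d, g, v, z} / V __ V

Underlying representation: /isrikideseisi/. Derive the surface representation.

/k/ is a voiceless obstruent between vowels /i/ and /i/, so it voices to [g].
/s/ is a voiceless obstruent between vowels /e/ and /e/, so it voices to [z].
/s/ is a voiceless obstruent between vowels /i/ and /i/, so it voices to [z].
The other instance of /s/ does not occur in the required environment and remains unchanged.
Surface form: [isrigidezeizi].

isrigidezeizi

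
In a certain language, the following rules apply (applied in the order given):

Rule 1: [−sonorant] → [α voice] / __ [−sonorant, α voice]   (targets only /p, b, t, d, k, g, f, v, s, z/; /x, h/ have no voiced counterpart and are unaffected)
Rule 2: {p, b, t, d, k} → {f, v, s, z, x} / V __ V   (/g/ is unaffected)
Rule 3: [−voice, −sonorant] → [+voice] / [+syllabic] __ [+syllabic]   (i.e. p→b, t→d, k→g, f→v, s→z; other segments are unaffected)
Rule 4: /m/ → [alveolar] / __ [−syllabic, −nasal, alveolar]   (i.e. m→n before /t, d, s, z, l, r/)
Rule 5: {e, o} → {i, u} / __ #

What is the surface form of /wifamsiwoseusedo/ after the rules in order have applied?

Rule 1 (regressive voicing assimilation): no segment meets the environment; /wifamsiwoseusedo/ is unchanged.
Rule 2 (intervocalic spirantization): /d/ is a stop between vowels /e/ and /o/, so it spirantizes to the fricative [z]. /wifamsiwoseusedo/ → wifamsiwoseusezo.
Rule 3 (intervocalic voicing): /f/ is a voiceless obstruent between vowels /i/ and /a/, so it voices to [v]. /s/ is a voiceless obstruent between vowels /o/ and /e/, so it voices to [z]. /s/ is a voiceless obstruent between vowels /u/ and /e/, so it voices to [z]. /wifamsiwoseusezo/ → wivamsiwozeuzezo.
Rule 4 (nasal place assimilation): /m/ precedes the alveolar consonant /s/, so it assimilates in place to [n]. /wivamsiwozeuzezo/ → wivansiwozeuzezo.
Rule 5 (final vowel raising): /o/ is a mid vowel in word-final position, so it raises to [u]. /wivansiwozeuzezo/ → wivansiwozeuzezu.

wivansiwozeuzezu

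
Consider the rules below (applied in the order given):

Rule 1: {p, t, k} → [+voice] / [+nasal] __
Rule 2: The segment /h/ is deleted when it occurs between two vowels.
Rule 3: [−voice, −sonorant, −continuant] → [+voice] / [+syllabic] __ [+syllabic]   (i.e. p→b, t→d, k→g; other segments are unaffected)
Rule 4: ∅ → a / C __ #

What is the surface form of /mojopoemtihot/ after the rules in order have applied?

mojoboemdiota

Rule 1 (post-nasal voicing): /t/ is a voiceless stop immediately after the nasal /m/, so it voices to [d]. /mojopoemtihot/ → mojopoemdihot.
Rule 2 (intervocalic h-deletion): /h/ occurs between vowels /i/ and /o/, so it deletes. /mojopoemdihot/ → mojopoemdiot.
Rule 3 (intervocalic voicing): /p/ is a voiceless stop between vowels /o/ and /o/, so it voices to [b]. /mojopoemdiot/ → mojoboemdiot.
Rule 4 (final a-epenthesis): the form ends in the consonant /t/, so [a] is inserted word-finally. /mojoboemdiot/ → mojoboemdiota.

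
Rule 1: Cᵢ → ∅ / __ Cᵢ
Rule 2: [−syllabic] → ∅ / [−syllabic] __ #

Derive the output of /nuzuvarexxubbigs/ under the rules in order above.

Rule 1 (degemination): /xx/ is a geminate; the first /x/ deletes. /bb/ is a geminate; the first /b/ deletes. /nuzuvarexxubbigs/ → nuzuvarexubigs.
Rule 2 (final cluster simplification): /s/ is the second consonant of a word-final cluster /gs/, so it deletes. /nuzuvarexubigs/ → nuzuvarexubig.

nuzuvarexubig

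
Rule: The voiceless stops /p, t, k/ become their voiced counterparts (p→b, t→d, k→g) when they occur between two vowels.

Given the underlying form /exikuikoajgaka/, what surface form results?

exiguigoajgaga

/k/ is a voiceless stop between vowels /i/ and /u/, so it voices to [g].
/k/ is a voiceless stop between vowels /i/ and /o/, so it voices to [g].
/k/ is a voiceless stop between vowels /a/ and /a/, so it voices to [g].
Surface form: [exiguigoajgaga].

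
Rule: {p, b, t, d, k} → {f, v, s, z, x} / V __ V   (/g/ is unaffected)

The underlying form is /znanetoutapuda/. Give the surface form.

/t/ is a stop between vowels /e/ and /o/, so it spirantizes to the fricative [s].
/t/ is a stop between vowels /u/ and /a/, so it spirantizes to the fricative [s].
/p/ is a stop between vowels /a/ and /u/, so it spirantizes to the fricative [f].
/d/ is a stop between vowels /u/ and /a/, so it spirantizes to the fricative [z].
Surface form: [znanesousafuza].

znanesousafuza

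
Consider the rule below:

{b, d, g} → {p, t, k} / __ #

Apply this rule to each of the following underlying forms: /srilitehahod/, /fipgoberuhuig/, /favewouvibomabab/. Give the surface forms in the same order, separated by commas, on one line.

/srilitehahod/: /d/ is a voiced stop in word-final position, so it devoices to [t]. → [srilitehahot].
/fipgoberuhuig/: /g/ is a voiced stop in word-final position, so it devoices to [k]. → [fipgoberuhuik].
/favewouvibomabab/: /b/ is a voiced stop in word-final position, so it devoices to [p]. → [favewouvibomabap].

srilitehahot, fipgoberuhuik, favewouvibomabap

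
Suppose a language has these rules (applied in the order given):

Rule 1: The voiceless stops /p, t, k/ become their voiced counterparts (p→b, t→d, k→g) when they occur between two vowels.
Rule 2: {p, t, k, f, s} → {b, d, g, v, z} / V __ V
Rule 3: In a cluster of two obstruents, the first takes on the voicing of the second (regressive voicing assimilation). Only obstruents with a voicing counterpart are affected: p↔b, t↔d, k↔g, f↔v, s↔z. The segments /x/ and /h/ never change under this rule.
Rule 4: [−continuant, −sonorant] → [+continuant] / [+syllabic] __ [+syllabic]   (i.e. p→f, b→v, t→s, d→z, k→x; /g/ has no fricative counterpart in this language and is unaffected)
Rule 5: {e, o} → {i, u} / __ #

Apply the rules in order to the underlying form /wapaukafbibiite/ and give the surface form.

Rule 1 (intervocalic voicing): /p/ is a voiceless stop between vowels /a/ and /a/, so it voices to [b]. /k/ is a voiceless stop between vowels /u/ and /a/, so it voices to [g]. /t/ is a voiceless stop between vowels /i/ and /e/, so it voices to [d]. /wapaukafbibiite/ → wabaugafbibiide.
Rule 2 (intervocalic voicing): no segment meets the environment; /wabaugafbibiide/ is unchanged.
Rule 3 (regressive voicing assimilation): /f/ precedes the voiced obstruent /b/, so it voices to [v] by assimilation. /wabaugafbibiide/ → wabaugavbibiide.
Rule 4 (intervocalic spirantization): /b/ is a stop between vowels /a/ and /a/, so it spirantizes to the fricative [v]. /b/ is a stop between vowels /i/ and /i/, so it spirantizes to the fricative [v]. /d/ is a stop between vowels /i/ and /e/, so it spirantizes to the fricative [z]. /wabaugavbibiide/ → wavaugavbiviize.
Rule 5 (final vowel raising): /e/ is a mid vowel in word-final position, so it raises to [i]. /wavaugavbiviize/ → wavaugavbiviizi.

wavaugavbiviizi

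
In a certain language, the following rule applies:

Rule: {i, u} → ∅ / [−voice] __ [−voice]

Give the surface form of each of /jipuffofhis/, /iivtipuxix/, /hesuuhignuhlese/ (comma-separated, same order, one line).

/jipuffofhis/: /u/ is a high vowel flanked by voiceless consonants /p/ and /f/, so it deletes. /i/ is a high vowel flanked by voiceless consonants /h/ and /s/, so it deletes. → [jipffofhs].
/iivtipuxix/: /i/ is a high vowel flanked by voiceless consonants /t/ and /p/, so it deletes. /u/ is a high vowel flanked by voiceless consonants /p/ and /x/, so it deletes. /i/ is a high vowel flanked by voiceless consonants /x/ and /x/, so it deletes. → [iivtpxx].
/hesuuhignuhlese/: the rule's environment is not met; surfaces unchanged as [hesuuhignuhlese].

jipffofhs, iivtpxx, hesuuhignuhlese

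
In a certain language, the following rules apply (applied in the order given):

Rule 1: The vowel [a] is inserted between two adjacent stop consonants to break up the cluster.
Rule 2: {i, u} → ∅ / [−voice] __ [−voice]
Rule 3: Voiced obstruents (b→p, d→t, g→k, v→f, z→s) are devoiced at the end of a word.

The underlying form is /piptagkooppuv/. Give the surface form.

ppatagakoopapuf

Rule 1 (stop-cluster a-epenthesis): /p/ and /t/ form a stop–stop cluster, so [a] is inserted between them. /g/ and /k/ form a stop–stop cluster, so [a] is inserted between them. /p/ and /p/ form a stop–stop cluster, so [a] is inserted between them. /piptagkooppuv/ → pipatagakoopapuv.
Rule 2 (high vowel syncope): /i/ is a high vowel flanked by voiceless consonants /p/ and /p/, so it deletes. /pipatagakoopapuv/ → ppatagakoopapuv.
Rule 3 (final devoicing): /v/ is a voiced obstruent in word-final position, so it devoices to [f]. /ppatagakoopapuv/ → ppatagakoopapuf.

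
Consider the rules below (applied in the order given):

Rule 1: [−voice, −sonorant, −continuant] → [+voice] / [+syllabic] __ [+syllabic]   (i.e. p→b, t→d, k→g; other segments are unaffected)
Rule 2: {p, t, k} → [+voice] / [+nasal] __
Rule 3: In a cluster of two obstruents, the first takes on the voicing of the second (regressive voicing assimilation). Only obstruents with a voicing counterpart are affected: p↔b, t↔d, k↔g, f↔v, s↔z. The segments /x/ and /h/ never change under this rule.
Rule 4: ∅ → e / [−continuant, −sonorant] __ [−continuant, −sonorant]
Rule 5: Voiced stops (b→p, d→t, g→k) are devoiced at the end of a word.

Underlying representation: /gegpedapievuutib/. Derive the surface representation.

gekepedabievuudip

Rule 1 (intervocalic voicing): /p/ is a voiceless stop between vowels /a/ and /i/, so it voices to [b]. /t/ is a voiceless stop between vowels /u/ and /i/, so it voices to [d]. /gegpedapievuutib/ → gegpedabievuudib.
Rule 2 (post-nasal voicing): no segment meets the environment; /gegpedabievuudib/ is unchanged.
Rule 3 (regressive voicing assimilation): /g/ precedes the voiceless obstruent /p/, so it devoices to [k] by assimilation. /gegpedabievuudib/ → gekpedabievuudib.
Rule 4 (stop-cluster e-epenthesis): /k/ and /p/ form a stop–stop cluster, so [e] is inserted between them. /gekpedabievuudib/ → gekepedabievuudib.
Rule 5 (final devoicing): /b/ is a voiced stop in word-final position, so it devoices to [p]. /gekepedabievuudib/ → gekepedabievuudip.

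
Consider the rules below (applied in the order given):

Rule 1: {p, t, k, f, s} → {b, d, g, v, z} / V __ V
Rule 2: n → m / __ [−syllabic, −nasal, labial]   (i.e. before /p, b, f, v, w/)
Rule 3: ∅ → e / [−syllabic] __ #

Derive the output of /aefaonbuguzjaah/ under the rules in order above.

aevaombuguzjaahe

Rule 1 (intervocalic voicing): /f/ is a voiceless obstruent between vowels /e/ and /a/, so it voices to [v]. /aefaonbuguzjaah/ → aevaonbuguzjaah.
Rule 2 (nasal place assimilation): /n/ precedes the labial consonant /b/, so it assimilates in place to [m]. /aevaonbuguzjaah/ → aevaombuguzjaah.
Rule 3 (final e-epenthesis): the form ends in the consonant /h/, so [e] is inserted word-finally. /aevaombuguzjaah/ → aevaombuguzjaahe.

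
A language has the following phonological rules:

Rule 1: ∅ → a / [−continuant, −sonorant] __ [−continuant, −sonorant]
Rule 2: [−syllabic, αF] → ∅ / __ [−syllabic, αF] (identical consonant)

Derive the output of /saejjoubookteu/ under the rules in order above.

Rule 1 (stop-cluster a-epenthesis): /k/ and /t/ form a stop–stop cluster, so [a] is inserted between them. /saejjoubookteu/ → saejjoubookateu.
Rule 2 (degemination): /jj/ is a geminate; the first /j/ deletes. /saejjoubookateu/ → saejoubookateu.

saejoubookateu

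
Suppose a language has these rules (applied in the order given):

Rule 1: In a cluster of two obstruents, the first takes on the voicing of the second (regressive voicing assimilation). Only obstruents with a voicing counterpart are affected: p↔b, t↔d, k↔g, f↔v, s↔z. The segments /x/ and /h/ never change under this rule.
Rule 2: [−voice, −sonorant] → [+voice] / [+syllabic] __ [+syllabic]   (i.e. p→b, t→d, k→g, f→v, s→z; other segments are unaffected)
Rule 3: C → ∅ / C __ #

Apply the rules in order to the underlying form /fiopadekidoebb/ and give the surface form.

Rule 1 (regressive voicing assimilation): no segment meets the environment; /fiopadekidoebb/ is unchanged.
Rule 2 (intervocalic voicing): /p/ is a voiceless obstruent between vowels /o/ and /a/, so it voices to [b]. /k/ is a voiceless obstruent between vowels /e/ and /i/, so it voices to [g]. /fiopadekidoebb/ → fiobadegidoebb.
Rule 3 (final cluster simplification): /b/ is the second consonant of a word-final cluster /bb/, so it deletes. /fiobadegidoebb/ → fiobadegidoeb.

fiobadegidoeb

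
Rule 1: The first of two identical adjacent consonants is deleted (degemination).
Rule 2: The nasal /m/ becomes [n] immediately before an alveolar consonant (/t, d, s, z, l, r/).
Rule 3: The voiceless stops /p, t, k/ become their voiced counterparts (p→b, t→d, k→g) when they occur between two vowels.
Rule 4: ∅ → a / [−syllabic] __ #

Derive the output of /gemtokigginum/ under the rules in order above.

Rule 1 (degemination): /gg/ is a geminate; the first /g/ deletes. /gemtokigginum/ → gemtokiginum.
Rule 2 (nasal place assimilation): /m/ precedes the alveolar consonant /t/, so it assimilates in place to [n]. /gemtokiginum/ → gentokiginum.
Rule 3 (intervocalic voicing): /k/ is a voiceless stop between vowels /o/ and /i/, so it voices to [g]. /gentokiginum/ → gentogiginum.
Rule 4 (final a-epenthesis): the form ends in the consonant /m/, so [a] is inserted word-finally. /gentogiginum/ → gentogiginuma.

gentogiginuma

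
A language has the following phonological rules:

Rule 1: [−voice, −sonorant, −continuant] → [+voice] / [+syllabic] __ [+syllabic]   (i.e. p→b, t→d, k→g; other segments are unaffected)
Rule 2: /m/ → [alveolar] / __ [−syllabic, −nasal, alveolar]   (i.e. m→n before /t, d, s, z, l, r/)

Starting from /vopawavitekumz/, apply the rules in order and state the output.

vobawavidegunz

Rule 1 (intervocalic voicing): /p/ is a voiceless stop between vowels /o/ and /a/, so it voices to [b]. /t/ is a voiceless stop between vowels /i/ and /e/, so it voices to [d]. /k/ is a voiceless stop between vowels /e/ and /u/, so it voices to [g]. /vopawavitekumz/ → vobawavidegumz.
Rule 2 (nasal place assimilation): /m/ precedes the alveolar consonant /z/, so it assimilates in place to [n]. /vobawavidegumz/ → vobawavidegunz.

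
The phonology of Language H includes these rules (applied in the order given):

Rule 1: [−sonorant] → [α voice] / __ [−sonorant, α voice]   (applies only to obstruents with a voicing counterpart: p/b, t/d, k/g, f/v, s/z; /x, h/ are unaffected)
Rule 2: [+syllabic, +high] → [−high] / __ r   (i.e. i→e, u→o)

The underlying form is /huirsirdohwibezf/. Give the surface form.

huerserdohwibesf

Rule 1 (regressive voicing assimilation): /z/ precedes the voiceless obstruent /f/, so it devoices to [s] by assimilation. /huirsirdohwibezf/ → huirsirdohwibesf.
Rule 2 (pre-rhotic lowering): /i/ is a high vowel immediately before /r/, so it lowers to [e]. /i/ is a high vowel immediately before /r/, so it lowers to [e]. /huirsirdohwibesf/ → huerserdohwibesf.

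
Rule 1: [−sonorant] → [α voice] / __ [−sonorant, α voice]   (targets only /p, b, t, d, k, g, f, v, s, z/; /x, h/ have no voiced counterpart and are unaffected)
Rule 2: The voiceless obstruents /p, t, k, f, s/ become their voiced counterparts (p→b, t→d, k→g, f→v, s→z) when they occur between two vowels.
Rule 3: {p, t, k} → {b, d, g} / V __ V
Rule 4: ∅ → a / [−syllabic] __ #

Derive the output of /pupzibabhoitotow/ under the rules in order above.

pubzibaphoidodowa

Rule 1 (regressive voicing assimilation): /p/ precedes the voiced obstruent /z/, so it voices to [b] by assimilation. /b/ precedes the voiceless obstruent /h/, so it devoices to [p] by assimilation. /pupzibabhoitotow/ → pubzibaphoitotow.
Rule 2 (intervocalic voicing): /t/ is a voiceless obstruent between vowels /i/ and /o/, so it voices to [d]. /t/ is a voiceless obstruent between vowels /o/ and /o/, so it voices to [d]. /pubzibaphoitotow/ → pubzibaphoidodow.
Rule 3 (intervocalic voicing): no segment meets the environment; /pubzibaphoidodow/ is unchanged.
Rule 4 (final a-epenthesis): the form ends in the consonant /w/, so [a] is inserted word-finally. /pubzibaphoidodow/ → pubzibaphoidodowa.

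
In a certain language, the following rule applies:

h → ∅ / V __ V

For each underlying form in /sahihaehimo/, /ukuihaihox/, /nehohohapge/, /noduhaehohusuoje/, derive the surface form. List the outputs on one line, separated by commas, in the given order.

/sahihaehimo/: /h/ occurs between vowels /a/ and /i/, so it deletes. /h/ occurs between vowels /i/ and /a/, so it deletes. /h/ occurs between vowels /e/ and /i/, so it deletes. → [saiaeimo].
/ukuihaihox/: /h/ occurs between vowels /i/ and /a/, so it deletes. /h/ occurs between vowels /i/ and /o/, so it deletes. → [ukuiaiox].
/nehohohapge/: /h/ occurs between vowels /e/ and /o/, so it deletes. /h/ occurs between vowels /o/ and /o/, so it deletes. /h/ occurs between vowels /o/ and /a/, so it deletes. → [neooapge].
/noduhaehohusuoje/: /h/ occurs between vowels /u/ and /a/, so it deletes. /h/ occurs between vowels /e/ and /o/, so it deletes. /h/ occurs between vowels /o/ and /u/, so it deletes. → [noduaeousuoje].

saiaeimo, ukuiaiox, neooapge, noduaeousuoje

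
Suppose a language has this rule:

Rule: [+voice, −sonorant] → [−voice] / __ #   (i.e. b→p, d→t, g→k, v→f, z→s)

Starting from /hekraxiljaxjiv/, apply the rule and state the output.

/v/ is a voiced obstruent in word-final position, so it devoices to [f].
Surface form: [hekraxiljaxjif].

hekraxiljaxjif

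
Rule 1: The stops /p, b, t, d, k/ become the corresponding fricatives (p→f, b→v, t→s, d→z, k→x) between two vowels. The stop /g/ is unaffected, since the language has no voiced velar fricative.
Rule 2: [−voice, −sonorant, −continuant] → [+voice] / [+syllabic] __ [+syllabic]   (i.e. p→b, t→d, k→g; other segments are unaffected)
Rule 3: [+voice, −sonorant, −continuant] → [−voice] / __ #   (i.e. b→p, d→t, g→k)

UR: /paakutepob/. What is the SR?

Rule 1 (intervocalic spirantization): /k/ is a stop between vowels /a/ and /u/, so it spirantizes to the fricative [x]. /t/ is a stop between vowels /u/ and /e/, so it spirantizes to the fricative [s]. /p/ is a stop between vowels /e/ and /o/, so it spirantizes to the fricative [f]. /paakutepob/ → paaxusefob.
Rule 2 (intervocalic voicing): no segment meets the environment; /paaxusefob/ is unchanged.
Rule 3 (final devoicing): /b/ is a voiced stop in word-final position, so it devoices to [p]. /paaxusefob/ → paaxusefop.

paaxusefop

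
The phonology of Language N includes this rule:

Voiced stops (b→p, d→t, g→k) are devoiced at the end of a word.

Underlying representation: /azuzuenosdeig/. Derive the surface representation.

Scanning /azuzuenosdeig/: /d/ at position 10 is not in the conditioning environment; /g/ is a voiced stop in word-final position, so it devoices to [k].
Result: [azuzuenosdeik].

azuzuenosdeik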